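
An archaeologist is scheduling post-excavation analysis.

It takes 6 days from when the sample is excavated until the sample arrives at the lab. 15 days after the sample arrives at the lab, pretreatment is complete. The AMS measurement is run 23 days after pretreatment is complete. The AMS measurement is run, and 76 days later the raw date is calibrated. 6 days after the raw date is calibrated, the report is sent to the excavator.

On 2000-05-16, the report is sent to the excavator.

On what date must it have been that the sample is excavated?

The report is sent to the excavator: May 16, 2000.
The raw date is calibrated: May 16, 2000 − 6 days = May 10, 2000.
The AMS measurement is run: May 10, 2000 − 76 days = Feb 24, 2000.
Pretreatment is complete: Feb 24, 2000 − 23 days = Feb 1, 2000.
The sample arrives at the lab: Feb 1, 2000 − 15 days = Jan 17, 2000.
The sample is excavated: Jan 17, 2000 − 6 days = Jan 11, 2000.

2000-01-11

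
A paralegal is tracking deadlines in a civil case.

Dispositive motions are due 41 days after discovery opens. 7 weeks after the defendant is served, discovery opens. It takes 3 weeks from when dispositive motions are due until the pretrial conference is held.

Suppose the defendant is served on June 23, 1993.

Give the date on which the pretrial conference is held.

The defendant is served: Jun 23, 1993.
Discovery opens: Jun 23, 1993 + 7 weeks = Aug 11, 1993.
Dispositive motions are due: Aug 11, 1993 + 41 days = Sep 21, 1993.
The pretrial conference is held: Sep 21, 1993 + 3 weeks = Oct 12, 1993.

October 12, 1993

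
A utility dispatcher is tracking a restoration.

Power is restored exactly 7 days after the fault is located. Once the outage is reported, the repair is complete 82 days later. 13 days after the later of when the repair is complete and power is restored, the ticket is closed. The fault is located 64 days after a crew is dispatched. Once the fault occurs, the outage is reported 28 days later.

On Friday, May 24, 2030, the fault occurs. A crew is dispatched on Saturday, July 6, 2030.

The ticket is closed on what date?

Saturday, September 28, 2030

The fault occurs: May 24, 2030.
The outage is reported: May 24, 2030 + 28 days = Jun 21, 2030.
The repair is complete: Jun 21, 2030 + 82 days = Sep 11, 2030.
A crew is dispatched: Jul 6, 2030.
The fault is located: Jul 6, 2030 + 64 days = Sep 8, 2030.
Power is restored: Sep 8, 2030 + 7 days = Sep 15, 2030.
Both prerequisites met — the repair is complete (Sep 11, 2030), power is restored (Sep 15, 2030); the later is Sep 15, 2030.
The ticket is closed: Sep 15, 2030 + 13 days = Sep 28, 2030.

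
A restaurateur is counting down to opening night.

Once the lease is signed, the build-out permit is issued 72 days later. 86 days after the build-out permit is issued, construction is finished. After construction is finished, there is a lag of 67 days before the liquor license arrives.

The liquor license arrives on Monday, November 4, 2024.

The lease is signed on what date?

Sunday, March 24, 2024

The liquor license arrives: Nov 4, 2024.
Construction is finished: Nov 4, 2024 − 67 days = Aug 29, 2024.
The build-out permit is issued: Aug 29, 2024 − 86 days = Jun 4, 2024.
The lease is signed: Jun 4, 2024 − 72 days = Mar 24, 2024.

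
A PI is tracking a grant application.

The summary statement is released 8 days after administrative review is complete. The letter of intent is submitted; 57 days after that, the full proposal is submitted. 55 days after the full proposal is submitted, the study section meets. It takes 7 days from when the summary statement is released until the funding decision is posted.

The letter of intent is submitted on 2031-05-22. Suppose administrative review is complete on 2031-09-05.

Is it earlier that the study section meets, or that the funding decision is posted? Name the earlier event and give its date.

The study section meets — 2031-09-11

The letter of intent is submitted: May 22, 2031.
The full proposal is submitted: May 22, 2031 + 57 days = Jul 18, 2031.
The study section meets: Jul 18, 2031 + 55 days = Sep 11, 2031.
Administrative review is complete: Sep 5, 2031.
The summary statement is released: Sep 5, 2031 + 8 days = Sep 13, 2031.
The funding decision is posted: Sep 13, 2031 + 7 days = Sep 20, 2031.
Comparing: the study section meets on Sep 11, 2031 vs the funding decision is posted on Sep 20, 2031. Earlier: the study section meets.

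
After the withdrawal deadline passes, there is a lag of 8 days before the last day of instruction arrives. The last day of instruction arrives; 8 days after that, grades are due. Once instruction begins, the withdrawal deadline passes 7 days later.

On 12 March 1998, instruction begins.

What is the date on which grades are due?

4 April 1998

Instruction begins: Mar 12, 1998.
The withdrawal deadline passes: Mar 12, 1998 + 7 days = Mar 19, 1998.
The last day of instruction arrives: Mar 19, 1998 + 8 days = Mar 27, 1998.
Grades are due: Mar 27, 1998 + 8 days = Apr 4, 1998.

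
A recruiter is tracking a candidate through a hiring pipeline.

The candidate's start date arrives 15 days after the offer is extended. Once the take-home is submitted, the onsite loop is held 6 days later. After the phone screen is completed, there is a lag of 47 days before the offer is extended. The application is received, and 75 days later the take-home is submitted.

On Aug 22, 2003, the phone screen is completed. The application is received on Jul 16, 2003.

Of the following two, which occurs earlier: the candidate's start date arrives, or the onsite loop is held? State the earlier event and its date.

The phone screen is completed: Aug 22, 2003.
The offer is extended: Aug 22, 2003 + 47 days = Oct 8, 2003.
The candidate's start date arrives: Oct 8, 2003 + 15 days = Oct 23, 2003.
The application is received: Jul 16, 2003.
The take-home is submitted: Jul 16, 2003 + 75 days = Sep 29, 2003.
The onsite loop is held: Sep 29, 2003 + 6 days = Oct 5, 2003.
Comparing: the candidate's start date arrives on Oct 23, 2003 vs the onsite loop is held on Oct 5, 2003. Earlier: the onsite loop is held.

The onsite loop is held — Oct 5, 2003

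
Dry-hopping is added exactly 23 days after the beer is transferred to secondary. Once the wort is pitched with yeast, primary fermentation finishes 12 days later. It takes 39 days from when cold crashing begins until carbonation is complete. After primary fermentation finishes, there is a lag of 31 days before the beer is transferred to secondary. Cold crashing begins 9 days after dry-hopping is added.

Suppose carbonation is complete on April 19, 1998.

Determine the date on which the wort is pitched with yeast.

Carbonation is complete: Apr 19, 1998.
Cold crashing begins: Apr 19, 1998 − 39 days = Mar 11, 1998.
Dry-hopping is added: Mar 11, 1998 − 9 days = Mar 2, 1998.
The beer is transferred to secondary: Mar 2, 1998 − 23 days = Feb 7, 1998.
Primary fermentation finishes: Feb 7, 1998 − 31 days = Jan 7, 1998.
The wort is pitched with yeast: Jan 7, 1998 − 12 days = Dec 26, 1997.

December 26, 1997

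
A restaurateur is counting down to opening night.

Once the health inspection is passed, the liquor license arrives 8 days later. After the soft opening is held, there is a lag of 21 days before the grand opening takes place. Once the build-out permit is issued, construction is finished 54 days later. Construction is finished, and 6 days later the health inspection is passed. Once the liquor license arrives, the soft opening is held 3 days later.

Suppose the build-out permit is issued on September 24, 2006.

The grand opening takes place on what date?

The build-out permit is issued: Sep 24, 2006.
Construction is finished: Sep 24, 2006 + 54 days = Nov 17, 2006.
The health inspection is passed: Nov 17, 2006 + 6 days = Nov 23, 2006.
The liquor license arrives: Nov 23, 2006 + 8 days = Dec 1, 2006.
The soft opening is held: Dec 1, 2006 + 3 days = Dec 4, 2006.
The grand opening takes place: Dec 4, 2006 + 21 days = Dec 25, 2006.

December 25, 2006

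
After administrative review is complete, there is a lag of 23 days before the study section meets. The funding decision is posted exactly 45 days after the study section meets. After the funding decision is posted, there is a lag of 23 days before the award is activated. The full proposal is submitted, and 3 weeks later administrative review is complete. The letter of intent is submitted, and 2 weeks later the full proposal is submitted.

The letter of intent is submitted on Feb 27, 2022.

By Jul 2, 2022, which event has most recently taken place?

The letter of intent is submitted: Feb 27, 2022.
The full proposal is submitted: Feb 27, 2022 + 2 weeks = Mar 13, 2022.
Administrative review is complete: Mar 13, 2022 + 3 weeks = Apr 3, 2022.
The study section meets: Apr 3, 2022 + 23 days = Apr 26, 2022.
The funding decision is posted: Apr 26, 2022 + 45 days = Jun 10, 2022.
The award is activated: Jun 10, 2022 + 23 days = Jul 3, 2022.
Jul 2, 2022 falls between when the funding decision is posted (Jun 10, 2022) and when the award is activated (Jul 3, 2022).

The funding decision is posted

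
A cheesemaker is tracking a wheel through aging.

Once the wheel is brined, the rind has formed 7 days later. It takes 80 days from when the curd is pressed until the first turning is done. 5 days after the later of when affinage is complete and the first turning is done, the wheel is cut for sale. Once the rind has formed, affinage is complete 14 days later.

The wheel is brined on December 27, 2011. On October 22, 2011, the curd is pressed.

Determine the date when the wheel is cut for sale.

January 22, 2012

The wheel is brined: Dec 27, 2011.
The rind has formed: Dec 27, 2011 + 7 days = Jan 3, 2012.
Affinage is complete: Jan 3, 2012 + 14 days = Jan 17, 2012.
The curd is pressed: Oct 22, 2011.
The first turning is done: Oct 22, 2011 + 80 days = Jan 10, 2012.
Both prerequisites met — affinage is complete (Jan 17, 2012), the first turning is done (Jan 10, 2012); the later is Jan 17, 2012.
The wheel is cut for sale: Jan 17, 2012 + 5 days = Jan 22, 2012.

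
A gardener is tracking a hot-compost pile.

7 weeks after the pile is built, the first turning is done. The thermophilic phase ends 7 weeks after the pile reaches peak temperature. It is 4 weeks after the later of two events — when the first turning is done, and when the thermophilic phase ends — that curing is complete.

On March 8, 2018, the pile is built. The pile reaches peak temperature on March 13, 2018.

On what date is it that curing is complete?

The pile is built: Mar 8, 2018.
The first turning is done: Mar 8, 2018 + 7 weeks = Apr 26, 2018.
The pile reaches peak temperature: Mar 13, 2018.
The thermophilic phase ends: Mar 13, 2018 + 7 weeks = May 1, 2018.
Both prerequisites met — the first turning is done (Apr 26, 2018), the thermophilic phase ends (May 1, 2018); the later is May 1, 2018.
Curing is complete: May 1, 2018 + 4 weeks = May 29, 2018.

May 29, 2018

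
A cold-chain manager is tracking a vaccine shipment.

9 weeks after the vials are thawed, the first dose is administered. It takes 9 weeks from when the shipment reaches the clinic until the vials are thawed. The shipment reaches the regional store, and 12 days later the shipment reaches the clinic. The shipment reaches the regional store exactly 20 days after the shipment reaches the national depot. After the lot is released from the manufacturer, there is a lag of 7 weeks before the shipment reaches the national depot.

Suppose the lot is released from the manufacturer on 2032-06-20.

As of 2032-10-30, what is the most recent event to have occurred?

The shipment reaches the clinic

The lot is released from the manufacturer: Jun 20, 2032.
The shipment reaches the national depot: Jun 20, 2032 + 7 weeks = Aug 8, 2032.
The shipment reaches the regional store: Aug 8, 2032 + 20 days = Aug 28, 2032.
The shipment reaches the clinic: Aug 28, 2032 + 12 days = Sep 9, 2032.
The vials are thawed: Sep 9, 2032 + 9 weeks = Nov 11, 2032.
The first dose is administered: Nov 11, 2032 + 9 weeks = Jan 13, 2033.
Oct 30, 2032 falls between when the shipment reaches the clinic (Sep 9, 2032) and when the vials are thawed (Nov 11, 2032).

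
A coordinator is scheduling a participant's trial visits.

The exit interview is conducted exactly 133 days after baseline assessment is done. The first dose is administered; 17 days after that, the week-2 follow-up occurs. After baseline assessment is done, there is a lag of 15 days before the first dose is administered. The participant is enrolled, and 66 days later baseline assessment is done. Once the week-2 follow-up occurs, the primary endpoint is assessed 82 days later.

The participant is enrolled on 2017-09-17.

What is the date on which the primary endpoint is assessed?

The participant is enrolled: Sep 17, 2017.
Baseline assessment is done: Sep 17, 2017 + 66 days = Nov 22, 2017.
The first dose is administered: Nov 22, 2017 + 15 days = Dec 7, 2017.
The week-2 follow-up occurs: Dec 7, 2017 + 17 days = Dec 24, 2017.
The primary endpoint is assessed: Dec 24, 2017 + 82 days = Mar 16, 2018.

2018-03-16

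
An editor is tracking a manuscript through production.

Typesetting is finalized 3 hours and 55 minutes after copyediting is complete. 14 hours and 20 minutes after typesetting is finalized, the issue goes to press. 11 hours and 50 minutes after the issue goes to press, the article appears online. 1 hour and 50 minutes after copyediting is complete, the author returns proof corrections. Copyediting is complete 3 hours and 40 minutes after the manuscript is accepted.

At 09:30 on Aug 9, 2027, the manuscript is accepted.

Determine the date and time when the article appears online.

The manuscript is accepted: 09:30 Aug 9, 2027.
Copyediting is complete: 09:30 Aug 9, 2027 + 3h40m = 13:10 Aug 9, 2027.
Typesetting is finalized: 13:10 Aug 9, 2027 + 3h55m = 17:05 Aug 9, 2027.
The issue goes to press: 17:05 Aug 9, 2027 + 14h20m = 07:25 Aug 10, 2027.
The article appears online: 07:25 Aug 10, 2027 + 11h50m = 19:15 Aug 10, 2027.

19:15 on Aug 10, 2027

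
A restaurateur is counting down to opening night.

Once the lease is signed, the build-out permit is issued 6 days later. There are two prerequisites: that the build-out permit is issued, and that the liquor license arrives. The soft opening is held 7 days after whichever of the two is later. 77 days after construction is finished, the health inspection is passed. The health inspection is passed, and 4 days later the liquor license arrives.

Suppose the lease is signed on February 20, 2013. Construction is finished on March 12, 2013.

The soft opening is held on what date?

The lease is signed: Feb 20, 2013.
The build-out permit is issued: Feb 20, 2013 + 6 days = Feb 26, 2013.
Construction is finished: Mar 12, 2013.
The health inspection is passed: Mar 12, 2013 + 77 days = May 28, 2013.
The liquor license arrives: May 28, 2013 + 4 days = Jun 1, 2013.
Both prerequisites met — the build-out permit is issued (Feb 26, 2013), the liquor license arrives (Jun 1, 2013); the later is Jun 1, 2013.
The soft opening is held: Jun 1, 2013 + 7 days = Jun 8, 2013.

June 8, 2013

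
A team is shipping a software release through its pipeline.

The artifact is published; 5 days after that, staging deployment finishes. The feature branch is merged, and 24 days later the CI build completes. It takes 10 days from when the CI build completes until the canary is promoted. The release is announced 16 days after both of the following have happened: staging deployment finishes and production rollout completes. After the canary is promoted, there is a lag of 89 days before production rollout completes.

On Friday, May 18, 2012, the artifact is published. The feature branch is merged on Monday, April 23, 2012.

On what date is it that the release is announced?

Sunday, September 9, 2012

The artifact is published: May 18, 2012.
Staging deployment finishes: May 18, 2012 + 5 days = May 23, 2012.
The feature branch is merged: Apr 23, 2012.
The CI build completes: Apr 23, 2012 + 24 days = May 17, 2012.
The canary is promoted: May 17, 2012 + 10 days = May 27, 2012.
Production rollout completes: May 27, 2012 + 89 days = Aug 24, 2012.
Both prerequisites met — staging deployment finishes (May 23, 2012), production rollout completes (Aug 24, 2012); the later is Aug 24, 2012.
The release is announced: Aug 24, 2012 + 16 days = Sep 9, 2012.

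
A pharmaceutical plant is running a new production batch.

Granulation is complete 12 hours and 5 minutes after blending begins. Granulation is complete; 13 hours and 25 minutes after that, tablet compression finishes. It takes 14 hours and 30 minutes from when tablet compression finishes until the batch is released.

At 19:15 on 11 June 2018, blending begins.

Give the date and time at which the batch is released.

11:15 on 13 June 2018

Blending begins: 19:15 Jun 11, 2018.
Granulation is complete: 19:15 Jun 11, 2018 + 12h05m = 07:20 Jun 12, 2018.
Tablet compression finishes: 07:20 Jun 12, 2018 + 13h25m = 20:45 Jun 12, 2018.
The batch is released: 20:45 Jun 12, 2018 + 14h30m = 11:15 Jun 13, 2018.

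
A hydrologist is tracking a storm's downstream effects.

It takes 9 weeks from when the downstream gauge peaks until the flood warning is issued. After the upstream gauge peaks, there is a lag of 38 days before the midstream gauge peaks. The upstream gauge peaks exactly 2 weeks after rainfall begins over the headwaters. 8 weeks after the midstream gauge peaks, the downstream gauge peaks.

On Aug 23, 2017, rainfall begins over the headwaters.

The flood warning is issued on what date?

Rainfall begins over the headwaters: Aug 23, 2017.
The upstream gauge peaks: Aug 23, 2017 + 2 weeks = Sep 6, 2017.
The midstream gauge peaks: Sep 6, 2017 + 38 days = Oct 14, 2017.
The downstream gauge peaks: Oct 14, 2017 + 8 weeks = Dec 9, 2017.
The flood warning is issued: Dec 9, 2017 + 9 weeks = Feb 10, 2018.

Feb 10, 2018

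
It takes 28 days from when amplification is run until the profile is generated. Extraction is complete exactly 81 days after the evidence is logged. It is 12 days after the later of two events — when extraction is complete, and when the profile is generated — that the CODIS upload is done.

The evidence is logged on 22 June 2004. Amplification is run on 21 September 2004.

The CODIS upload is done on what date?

The evidence is logged: Jun 22, 2004.
Extraction is complete: Jun 22, 2004 + 81 days = Sep 11, 2004.
Amplification is run: Sep 21, 2004.
The profile is generated: Sep 21, 2004 + 28 days = Oct 19, 2004.
Both prerequisites met — extraction is complete (Sep 11, 2004), the profile is generated (Oct 19, 2004); the later is Oct 19, 2004.
The CODIS upload is done: Oct 19, 2004 + 12 days = Oct 31, 2004.

31 October 2004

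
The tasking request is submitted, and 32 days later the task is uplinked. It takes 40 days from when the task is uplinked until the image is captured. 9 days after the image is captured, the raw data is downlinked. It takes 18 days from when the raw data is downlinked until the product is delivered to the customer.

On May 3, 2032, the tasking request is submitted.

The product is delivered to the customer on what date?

August 10, 2032

The tasking request is submitted: May 3, 2032.
The task is uplinked: May 3, 2032 + 32 days = Jun 4, 2032.
The image is captured: Jun 4, 2032 + 40 days = Jul 14, 2032.
The raw data is downlinked: Jul 14, 2032 + 9 days = Jul 23, 2032.
The product is delivered to the customer: Jul 23, 2032 + 18 days = Aug 10, 2032.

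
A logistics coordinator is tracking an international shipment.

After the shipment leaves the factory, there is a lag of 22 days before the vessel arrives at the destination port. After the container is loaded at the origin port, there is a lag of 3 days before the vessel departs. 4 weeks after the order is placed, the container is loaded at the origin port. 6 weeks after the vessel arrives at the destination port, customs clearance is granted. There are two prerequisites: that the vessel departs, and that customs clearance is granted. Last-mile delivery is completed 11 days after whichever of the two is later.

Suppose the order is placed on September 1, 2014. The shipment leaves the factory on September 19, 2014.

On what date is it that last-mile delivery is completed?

The order is placed: Sep 1, 2014.
The container is loaded at the origin port: Sep 1, 2014 + 4 weeks = Sep 29, 2014.
The vessel departs: Sep 29, 2014 + 3 days = Oct 2, 2014.
The shipment leaves the factory: Sep 19, 2014.
The vessel arrives at the destination port: Sep 19, 2014 + 22 days = Oct 11, 2014.
Customs clearance is granted: Oct 11, 2014 + 6 weeks = Nov 22, 2014.
Both prerequisites met — the vessel departs (Oct 2, 2014), customs clearance is granted (Nov 22, 2014); the later is Nov 22, 2014.
Last-mile delivery is completed: Nov 22, 2014 + 11 days = Dec 3, 2014.

December 3, 2014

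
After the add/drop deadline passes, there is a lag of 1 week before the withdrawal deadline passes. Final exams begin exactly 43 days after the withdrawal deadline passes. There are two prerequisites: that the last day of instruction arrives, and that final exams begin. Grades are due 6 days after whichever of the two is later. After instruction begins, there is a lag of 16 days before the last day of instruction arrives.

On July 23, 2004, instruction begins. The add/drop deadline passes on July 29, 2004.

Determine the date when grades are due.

September 23, 2004

Instruction begins: Jul 23, 2004.
The last day of instruction arrives: Jul 23, 2004 + 16 days = Aug 8, 2004.
The add/drop deadline passes: Jul 29, 2004.
The withdrawal deadline passes: Jul 29, 2004 + 1 week = Aug 5, 2004.
Final exams begin: Aug 5, 2004 + 43 days = Sep 17, 2004.
Both prerequisites met — the last day of instruction arrives (Aug 8, 2004), final exams begin (Sep 17, 2004); the later is Sep 17, 2004.
Grades are due: Sep 17, 2004 + 6 days = Sep 23, 2004.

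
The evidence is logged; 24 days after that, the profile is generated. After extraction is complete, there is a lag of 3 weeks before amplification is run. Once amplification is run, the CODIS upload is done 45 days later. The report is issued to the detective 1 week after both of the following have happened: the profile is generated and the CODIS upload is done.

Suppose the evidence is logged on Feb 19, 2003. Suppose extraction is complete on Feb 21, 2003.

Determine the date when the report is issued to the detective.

The evidence is logged: Feb 19, 2003.
The profile is generated: Feb 19, 2003 + 24 days = Mar 15, 2003.
Extraction is complete: Feb 21, 2003.
Amplification is run: Feb 21, 2003 + 3 weeks = Mar 14, 2003.
The CODIS upload is done: Mar 14, 2003 + 45 days = Apr 28, 2003.
Both prerequisites met — the profile is generated (Mar 15, 2003), the CODIS upload is done (Apr 28, 2003); the later is Apr 28, 2003.
The report is issued to the detective: Apr 28, 2003 + 1 week = May 5, 2003.

May 5, 2003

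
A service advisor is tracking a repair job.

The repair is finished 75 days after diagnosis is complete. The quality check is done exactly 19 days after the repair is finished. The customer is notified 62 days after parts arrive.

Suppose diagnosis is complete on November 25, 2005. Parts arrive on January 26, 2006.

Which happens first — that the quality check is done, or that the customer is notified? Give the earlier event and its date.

The quality check is done — February 27, 2006

Diagnosis is complete: Nov 25, 2005.
The repair is finished: Nov 25, 2005 + 75 days = Feb 8, 2006.
The quality check is done: Feb 8, 2006 + 19 days = Feb 27, 2006.
Parts arrive: Jan 26, 2006.
The customer is notified: Jan 26, 2006 + 62 days = Mar 29, 2006.
Comparing: the quality check is done on Feb 27, 2006 vs the customer is notified on Mar 29, 2006. Earlier: the quality check is done.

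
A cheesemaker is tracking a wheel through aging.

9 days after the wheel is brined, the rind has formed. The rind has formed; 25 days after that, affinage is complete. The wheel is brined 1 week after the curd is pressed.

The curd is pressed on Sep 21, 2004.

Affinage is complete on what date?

Nov 1, 2004

The curd is pressed: Sep 21, 2004.
The wheel is brined: Sep 21, 2004 + 1 week = Sep 28, 2004.
The rind has formed: Sep 28, 2004 + 9 days = Oct 7, 2004.
Affinage is complete: Oct 7, 2004 + 25 days = Nov 1, 2004.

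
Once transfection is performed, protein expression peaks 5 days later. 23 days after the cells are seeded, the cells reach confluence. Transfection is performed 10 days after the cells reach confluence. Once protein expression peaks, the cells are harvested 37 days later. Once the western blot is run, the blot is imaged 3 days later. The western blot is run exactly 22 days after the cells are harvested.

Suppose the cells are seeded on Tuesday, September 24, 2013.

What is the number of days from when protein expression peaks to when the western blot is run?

59 days

Causal path: protein expression peaks → the cells are harvested → the western blot is run.
Total delay along the path: 37 + 22 = 59 days.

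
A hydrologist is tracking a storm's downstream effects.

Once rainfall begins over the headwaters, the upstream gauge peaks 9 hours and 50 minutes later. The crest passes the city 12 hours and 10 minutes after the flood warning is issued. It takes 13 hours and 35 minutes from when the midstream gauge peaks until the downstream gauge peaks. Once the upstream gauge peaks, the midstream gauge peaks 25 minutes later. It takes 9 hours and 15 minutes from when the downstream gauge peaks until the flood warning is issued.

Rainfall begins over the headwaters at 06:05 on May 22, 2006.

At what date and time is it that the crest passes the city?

Rainfall begins over the headwaters: 06:05 May 22, 2006.
The upstream gauge peaks: 06:05 May 22, 2006 + 9h50m = 15:55 May 22, 2006.
The midstream gauge peaks: 15:55 May 22, 2006 + 25m = 16:20 May 22, 2006.
The downstream gauge peaks: 16:20 May 22, 2006 + 13h35m = 05:55 May 23, 2006.
The flood warning is issued: 05:55 May 23, 2006 + 9h15m = 15:10 May 23, 2006.
The crest passes the city: 15:10 May 23, 2006 + 12h10m = 03:20 May 24, 2006.

03:20 on May 24, 2006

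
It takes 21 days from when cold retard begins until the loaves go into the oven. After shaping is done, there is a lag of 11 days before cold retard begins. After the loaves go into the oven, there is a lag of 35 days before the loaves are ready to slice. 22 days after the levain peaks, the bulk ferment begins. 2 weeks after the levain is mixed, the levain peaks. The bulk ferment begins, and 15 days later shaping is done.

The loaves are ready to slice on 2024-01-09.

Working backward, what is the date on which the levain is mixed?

The loaves are ready to slice: Jan 9, 2024.
The loaves go into the oven: Jan 9, 2024 − 35 days = Dec 5, 2023.
Cold retard begins: Dec 5, 2023 − 21 days = Nov 14, 2023.
Shaping is done: Nov 14, 2023 − 11 days = Nov 3, 2023.
The bulk ferment begins: Nov 3, 2023 − 15 days = Oct 19, 2023.
The levain peaks: Oct 19, 2023 − 22 days = Sep 27, 2023.
The levain is mixed: Sep 27, 2023 − 2 weeks = Sep 13, 2023.

2023-09-13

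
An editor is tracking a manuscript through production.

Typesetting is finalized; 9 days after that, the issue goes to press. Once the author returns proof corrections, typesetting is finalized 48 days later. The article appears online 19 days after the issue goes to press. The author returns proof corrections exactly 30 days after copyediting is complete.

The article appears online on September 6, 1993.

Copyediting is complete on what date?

The article appears online: Sep 6, 1993.
The issue goes to press: Sep 6, 1993 − 19 days = Aug 18, 1993.
Typesetting is finalized: Aug 18, 1993 − 9 days = Aug 9, 1993.
The author returns proof corrections: Aug 9, 1993 − 48 days = Jun 22, 1993.
Copyediting is complete: Jun 22, 1993 − 30 days = May 23, 1993.

May 23, 1993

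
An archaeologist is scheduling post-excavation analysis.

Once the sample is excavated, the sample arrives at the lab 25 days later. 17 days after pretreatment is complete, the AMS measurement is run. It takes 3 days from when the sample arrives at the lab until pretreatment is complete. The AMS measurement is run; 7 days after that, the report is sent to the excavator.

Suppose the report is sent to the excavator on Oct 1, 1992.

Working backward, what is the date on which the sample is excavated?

Aug 10, 1992

The report is sent to the excavator: Oct 1, 1992.
The AMS measurement is run: Oct 1, 1992 − 7 days = Sep 24, 1992.
Pretreatment is complete: Sep 24, 1992 − 17 days = Sep 7, 1992.
The sample arrives at the lab: Sep 7, 1992 − 3 days = Sep 4, 1992.
The sample is excavated: Sep 4, 1992 − 25 days = Aug 10, 1992.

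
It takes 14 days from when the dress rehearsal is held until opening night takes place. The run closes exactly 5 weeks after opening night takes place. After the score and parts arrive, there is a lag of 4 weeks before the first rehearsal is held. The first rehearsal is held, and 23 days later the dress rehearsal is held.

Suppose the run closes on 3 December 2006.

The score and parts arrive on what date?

The run closes: Dec 3, 2006.
Opening night takes place: Dec 3, 2006 − 5 weeks = Oct 29, 2006.
The dress rehearsal is held: Oct 29, 2006 − 14 days = Oct 15, 2006.
The first rehearsal is held: Oct 15, 2006 − 23 days = Sep 22, 2006.
The score and parts arrive: Sep 22, 2006 − 4 weeks = Aug 25, 2006.

25 August 2006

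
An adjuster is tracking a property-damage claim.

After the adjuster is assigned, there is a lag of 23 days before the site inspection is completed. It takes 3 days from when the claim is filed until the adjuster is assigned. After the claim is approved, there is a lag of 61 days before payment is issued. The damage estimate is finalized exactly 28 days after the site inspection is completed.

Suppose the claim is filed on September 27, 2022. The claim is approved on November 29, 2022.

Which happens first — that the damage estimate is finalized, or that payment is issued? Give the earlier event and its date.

The damage estimate is finalized — November 20, 2022

The claim is filed: Sep 27, 2022.
The adjuster is assigned: Sep 27, 2022 + 3 days = Sep 30, 2022.
The site inspection is completed: Sep 30, 2022 + 23 days = Oct 23, 2022.
The damage estimate is finalized: Oct 23, 2022 + 28 days = Nov 20, 2022.
The claim is approved: Nov 29, 2022.
Payment is issued: Nov 29, 2022 + 61 days = Jan 29, 2023.
Comparing: the damage estimate is finalized on Nov 20, 2022 vs payment is issued on Jan 29, 2023. Earlier: the damage estimate is finalized.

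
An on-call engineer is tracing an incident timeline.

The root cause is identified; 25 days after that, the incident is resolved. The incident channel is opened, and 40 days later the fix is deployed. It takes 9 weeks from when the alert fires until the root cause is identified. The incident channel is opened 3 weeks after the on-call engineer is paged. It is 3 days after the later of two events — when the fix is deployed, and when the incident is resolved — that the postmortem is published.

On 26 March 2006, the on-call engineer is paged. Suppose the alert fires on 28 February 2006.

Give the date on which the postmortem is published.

30 May 2006

The on-call engineer is paged: Mar 26, 2006.
The incident channel is opened: Mar 26, 2006 + 3 weeks = Apr 16, 2006.
The fix is deployed: Apr 16, 2006 + 40 days = May 26, 2006.
The alert fires: Feb 28, 2006.
The root cause is identified: Feb 28, 2006 + 9 weeks = May 2, 2006.
The incident is resolved: May 2, 2006 + 25 days = May 27, 2006.
Both prerequisites met — the fix is deployed (May 26, 2006), the incident is resolved (May 27, 2006); the later is May 27, 2006.
The postmortem is published: May 27, 2006 + 3 days = May 30, 2006.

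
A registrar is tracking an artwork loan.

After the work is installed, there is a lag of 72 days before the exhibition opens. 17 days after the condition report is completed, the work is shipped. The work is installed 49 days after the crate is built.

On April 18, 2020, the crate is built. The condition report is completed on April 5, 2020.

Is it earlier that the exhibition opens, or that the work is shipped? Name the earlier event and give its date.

The crate is built: Apr 18, 2020.
The work is installed: Apr 18, 2020 + 49 days = Jun 6, 2020.
The exhibition opens: Jun 6, 2020 + 72 days = Aug 17, 2020.
The condition report is completed: Apr 5, 2020.
The work is shipped: Apr 5, 2020 + 17 days = Apr 22, 2020.
Comparing: the exhibition opens on Aug 17, 2020 vs the work is shipped on Apr 22, 2020. Earlier: the work is shipped.

The work is shipped — April 22, 2020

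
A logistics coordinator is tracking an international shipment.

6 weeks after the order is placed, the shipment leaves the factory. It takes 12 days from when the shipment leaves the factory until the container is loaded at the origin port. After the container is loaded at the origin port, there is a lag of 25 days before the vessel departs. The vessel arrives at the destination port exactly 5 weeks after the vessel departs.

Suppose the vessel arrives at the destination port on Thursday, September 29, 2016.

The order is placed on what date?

The vessel arrives at the destination port: Sep 29, 2016.
The vessel departs: Sep 29, 2016 − 5 weeks = Aug 25, 2016.
The container is loaded at the origin port: Aug 25, 2016 − 25 days = Jul 31, 2016.
The shipment leaves the factory: Jul 31, 2016 − 12 days = Jul 19, 2016.
The order is placed: Jul 19, 2016 − 6 weeks = Jun 7, 2016.

Tuesday, June 7, 2016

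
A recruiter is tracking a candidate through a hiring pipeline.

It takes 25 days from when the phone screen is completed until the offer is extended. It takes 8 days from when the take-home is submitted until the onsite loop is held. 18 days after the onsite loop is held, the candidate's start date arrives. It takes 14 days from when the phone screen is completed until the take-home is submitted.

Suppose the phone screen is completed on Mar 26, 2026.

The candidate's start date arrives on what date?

May 5, 2026

The phone screen is completed: Mar 26, 2026.
The take-home is submitted: Mar 26, 2026 + 14 days = Apr 9, 2026.
The onsite loop is held: Apr 9, 2026 + 8 days = Apr 17, 2026.
The candidate's start date arrives: Apr 17, 2026 + 18 days = May 5, 2026.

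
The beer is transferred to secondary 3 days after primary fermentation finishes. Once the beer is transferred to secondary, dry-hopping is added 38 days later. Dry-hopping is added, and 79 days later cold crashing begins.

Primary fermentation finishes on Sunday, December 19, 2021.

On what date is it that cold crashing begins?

Monday, April 18, 2022

Primary fermentation finishes: Dec 19, 2021.
The beer is transferred to secondary: Dec 19, 2021 + 3 days = Dec 22, 2021.
Dry-hopping is added: Dec 22, 2021 + 38 days = Jan 29, 2022.
Cold crashing begins: Jan 29, 2022 + 79 days = Apr 18, 2022.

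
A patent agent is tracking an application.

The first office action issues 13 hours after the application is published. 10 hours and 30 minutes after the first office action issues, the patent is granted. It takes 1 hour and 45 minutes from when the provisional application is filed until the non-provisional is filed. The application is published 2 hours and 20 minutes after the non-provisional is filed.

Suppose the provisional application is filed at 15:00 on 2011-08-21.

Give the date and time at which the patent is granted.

18:35 on 2011-08-22

The provisional application is filed: 15:00 Aug 21, 2011.
The non-provisional is filed: 15:00 Aug 21, 2011 + 1h45m = 16:45 Aug 21, 2011.
The application is published: 16:45 Aug 21, 2011 + 2h20m = 19:05 Aug 21, 2011.
The first office action issues: 19:05 Aug 21, 2011 + 13h = 08:05 Aug 22, 2011.
The patent is granted: 08:05 Aug 22, 2011 + 10h30m = 18:35 Aug 22, 2011.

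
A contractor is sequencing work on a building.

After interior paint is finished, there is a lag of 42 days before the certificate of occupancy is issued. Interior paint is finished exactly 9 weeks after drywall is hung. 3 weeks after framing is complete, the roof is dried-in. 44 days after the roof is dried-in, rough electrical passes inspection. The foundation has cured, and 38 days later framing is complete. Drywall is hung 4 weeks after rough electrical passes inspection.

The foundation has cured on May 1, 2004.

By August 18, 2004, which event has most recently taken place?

Rough electrical passes inspection

The foundation has cured: May 1, 2004.
Framing is complete: May 1, 2004 + 38 days = Jun 8, 2004.
The roof is dried-in: Jun 8, 2004 + 3 weeks = Jun 29, 2004.
Rough electrical passes inspection: Jun 29, 2004 + 44 days = Aug 12, 2004.
Drywall is hung: Aug 12, 2004 + 4 weeks = Sep 9, 2004.
Interior paint is finished: Sep 9, 2004 + 9 weeks = Nov 11, 2004.
The certificate of occupancy is issued: Nov 11, 2004 + 42 days = Dec 23, 2004.
Aug 18, 2004 falls between when rough electrical passes inspection (Aug 12, 2004) and when drywall is hung (Sep 9, 2004).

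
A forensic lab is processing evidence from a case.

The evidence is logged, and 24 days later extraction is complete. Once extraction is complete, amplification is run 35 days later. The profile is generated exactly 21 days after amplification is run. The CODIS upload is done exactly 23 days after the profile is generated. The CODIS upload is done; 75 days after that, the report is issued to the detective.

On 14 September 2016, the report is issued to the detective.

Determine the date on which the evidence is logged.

20 March 2016

The report is issued to the detective: Sep 14, 2016.
The CODIS upload is done: Sep 14, 2016 − 75 days = Jul 1, 2016.
The profile is generated: Jul 1, 2016 − 23 days = Jun 8, 2016.
Amplification is run: Jun 8, 2016 − 21 days = May 18, 2016.
Extraction is complete: May 18, 2016 − 35 days = Apr 13, 2016.
The evidence is logged: Apr 13, 2016 − 24 days = Mar 20, 2016.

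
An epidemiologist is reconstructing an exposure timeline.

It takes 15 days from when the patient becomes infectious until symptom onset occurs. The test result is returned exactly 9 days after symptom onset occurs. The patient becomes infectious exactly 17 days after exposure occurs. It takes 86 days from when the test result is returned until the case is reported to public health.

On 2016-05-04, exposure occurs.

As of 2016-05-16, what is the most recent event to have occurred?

Exposure occurs: May 4, 2016.
The patient becomes infectious: May 4, 2016 + 17 days = May 21, 2016.
Symptom onset occurs: May 21, 2016 + 15 days = Jun 5, 2016.
The test result is returned: Jun 5, 2016 + 9 days = Jun 14, 2016.
The case is reported to public health: Jun 14, 2016 + 86 days = Sep 8, 2016.
May 16, 2016 falls between when exposure occurs (May 4, 2016) and when the patient becomes infectious (May 21, 2016).

Exposure occurs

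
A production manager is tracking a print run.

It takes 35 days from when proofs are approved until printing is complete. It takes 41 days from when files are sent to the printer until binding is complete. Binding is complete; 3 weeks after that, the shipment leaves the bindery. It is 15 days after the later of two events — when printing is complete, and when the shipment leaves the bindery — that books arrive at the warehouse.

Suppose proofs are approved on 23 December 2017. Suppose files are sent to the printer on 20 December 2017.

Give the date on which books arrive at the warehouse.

Proofs are approved: Dec 23, 2017.
Printing is complete: Dec 23, 2017 + 35 days = Jan 27, 2018.
Files are sent to the printer: Dec 20, 2017.
Binding is complete: Dec 20, 2017 + 41 days = Jan 30, 2018.
The shipment leaves the bindery: Jan 30, 2018 + 3 weeks = Feb 20, 2018.
Both prerequisites met — printing is complete (Jan 27, 2018), the shipment leaves the bindery (Feb 20, 2018); the later is Feb 20, 2018.
Books arrive at the warehouse: Feb 20, 2018 + 15 days = Mar 7, 2018.

7 March 2018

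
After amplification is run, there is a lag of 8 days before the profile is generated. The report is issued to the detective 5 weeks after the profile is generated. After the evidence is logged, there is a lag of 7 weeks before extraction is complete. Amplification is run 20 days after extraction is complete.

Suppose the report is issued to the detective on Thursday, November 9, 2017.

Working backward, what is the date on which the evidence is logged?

The report is issued to the detective: Nov 9, 2017.
The profile is generated: Nov 9, 2017 − 5 weeks = Oct 5, 2017.
Amplification is run: Oct 5, 2017 − 8 days = Sep 27, 2017.
Extraction is complete: Sep 27, 2017 − 20 days = Sep 7, 2017.
The evidence is logged: Sep 7, 2017 − 7 weeks = Jul 20, 2017.

Thursday, July 20, 2017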